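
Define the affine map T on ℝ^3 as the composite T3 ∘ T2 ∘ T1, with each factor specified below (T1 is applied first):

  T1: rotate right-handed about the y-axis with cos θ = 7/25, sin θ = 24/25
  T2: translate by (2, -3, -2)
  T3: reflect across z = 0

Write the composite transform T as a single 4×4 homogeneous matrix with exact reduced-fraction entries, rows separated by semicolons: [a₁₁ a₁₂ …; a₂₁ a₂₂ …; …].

T1 = [7/25 0 24/25 0; 0 1 0 0; -24/25 0 7/25 0; 0 0 0 1]
T2·T1 = [7/25 0 24/25 2; 0 1 0 -3; -24/25 0 7/25 -2; 0 0 0 1]
T3·…·T1 = [7/25 0 24/25 2; 0 1 0 -3; 24/25 0 -7/25 2; 0 0 0 1]

T = [7/25 0 24/25 2; 0 1 0 -3; 24/25 0 -7/25 2; 0 0 0 1]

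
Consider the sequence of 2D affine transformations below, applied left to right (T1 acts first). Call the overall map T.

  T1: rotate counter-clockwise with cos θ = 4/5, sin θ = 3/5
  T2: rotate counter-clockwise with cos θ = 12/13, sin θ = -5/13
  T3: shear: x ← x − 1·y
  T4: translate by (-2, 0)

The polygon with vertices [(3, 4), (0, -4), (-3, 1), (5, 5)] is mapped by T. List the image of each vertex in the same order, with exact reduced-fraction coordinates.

image vertices: (-61/13, 60/13), (186/65, -252/65), (-70/13, 3/13), (-58/13, 79/13)

T1 rotate counter-clockwise with cos θ = 4/5, sin θ = 3/5: (3, 4) → (0, 5); (0, -4) → (12/5, -16/5); (-3, 1) → (-3, -1); (5, 5) → (1, 7)
T2 rotate counter-clockwise with cos θ = 12/13, sin θ = -5/13: (0, 5) → (25/13, 60/13); (12/5, -16/5) → (64/65, -252/65); (-3, -1) → (-41/13, 3/13); (1, 7) → (47/13, 79/13)
T3 shear: x ← x − 1·y: (25/13, 60/13) → (-35/13, 60/13); (64/65, -252/65) → (316/65, -252/65); (-41/13, 3/13) → (-44/13, 3/13); (47/13, 79/13) → (-32/13, 79/13)
T4 translate by (-2, 0): (-35/13, 60/13) → (-61/13, 60/13); (316/65, -252/65) → (186/65, -252/65); (-44/13, 3/13) → (-70/13, 3/13); (-32/13, 79/13) → (-58/13, 79/13)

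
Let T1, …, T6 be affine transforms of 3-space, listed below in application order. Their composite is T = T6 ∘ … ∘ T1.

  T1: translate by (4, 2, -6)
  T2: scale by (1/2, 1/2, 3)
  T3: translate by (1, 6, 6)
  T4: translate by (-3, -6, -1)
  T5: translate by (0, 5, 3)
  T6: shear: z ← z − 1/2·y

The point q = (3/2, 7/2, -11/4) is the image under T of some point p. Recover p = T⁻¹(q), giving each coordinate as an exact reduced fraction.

T1 = [1 0 0 4; 0 1 0 2; 0 0 1 -6; 0 0 0 1]
T2·T1 = [1/2 0 0 2; 0 1/2 0 1; 0 0 3 -18; 0 0 0 1]
T3·…·T1 = [1/2 0 0 3; 0 1/2 0 7; 0 0 3 -12; 0 0 0 1]
T4·…·T1 = [1/2 0 0 0; 0 1/2 0 1; 0 0 3 -13; 0 0 0 1]
T5·…·T1 = [1/2 0 0 0; 0 1/2 0 6; 0 0 3 -10; 0 0 0 1]
T6·…·T1 = [1/2 0 0 0; 0 1/2 0 6; 0 -1/4 3 -13; 0 0 0 1]
det M = 3/4; M⁻¹ = [2 0 0 0; 0 2 0 -12; 0 1/6 1/3 10/3; 0 0 0 1]
M⁻¹ · (3/2, 7/2, -11/4)ᵀ = (3, -5, 3)ᵀ

p = (3, -5, 3)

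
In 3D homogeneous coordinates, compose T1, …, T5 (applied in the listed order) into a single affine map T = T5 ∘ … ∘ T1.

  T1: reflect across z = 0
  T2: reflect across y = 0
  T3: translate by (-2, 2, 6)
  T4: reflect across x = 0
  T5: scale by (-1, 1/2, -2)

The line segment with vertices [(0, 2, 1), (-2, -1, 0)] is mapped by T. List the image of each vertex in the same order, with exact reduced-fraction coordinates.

image vertices: (-2, 0, -10), (-4, 3/2, -12)

T1 reflect across z = 0: (0, 2, 1) → (0, 2, -1); (-2, -1, 0) → (-2, -1, 0)
T2 reflect across y = 0: (0, 2, -1) → (0, -2, -1); (-2, -1, 0) → (-2, 1, 0)
T3 translate by (-2, 2, 6): (0, -2, -1) → (-2, 0, 5); (-2, 1, 0) → (-4, 3, 6)
T4 reflect across x = 0: (-2, 0, 5) → (2, 0, 5); (-4, 3, 6) → (4, 3, 6)
T5 scale by (-1, 1/2, -2): (2, 0, 5) → (-2, 0, -10); (4, 3, 6) → (-4, 3/2, -12)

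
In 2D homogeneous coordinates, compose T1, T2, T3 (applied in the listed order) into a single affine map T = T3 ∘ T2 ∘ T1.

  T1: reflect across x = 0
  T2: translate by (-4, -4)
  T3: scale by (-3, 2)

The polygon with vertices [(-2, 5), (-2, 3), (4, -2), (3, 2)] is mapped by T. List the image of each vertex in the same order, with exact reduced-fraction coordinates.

T1 reflect across x = 0: (-2, 5) → (2, 5); (-2, 3) → (2, 3); (4, -2) → (-4, -2); (3, 2) → (-3, 2)
T2 translate by (-4, -4): (2, 5) → (-2, 1); (2, 3) → (-2, -1); (-4, -2) → (-8, -6); (-3, 2) → (-7, -2)
T3 scale by (-3, 2): (-2, 1) → (6, 2); (-2, -1) → (6, -2); (-8, -6) → (24, -12); (-7, -2) → (21, -4)

image vertices: (6, 2), (6, -2), (24, -12), (21, -4)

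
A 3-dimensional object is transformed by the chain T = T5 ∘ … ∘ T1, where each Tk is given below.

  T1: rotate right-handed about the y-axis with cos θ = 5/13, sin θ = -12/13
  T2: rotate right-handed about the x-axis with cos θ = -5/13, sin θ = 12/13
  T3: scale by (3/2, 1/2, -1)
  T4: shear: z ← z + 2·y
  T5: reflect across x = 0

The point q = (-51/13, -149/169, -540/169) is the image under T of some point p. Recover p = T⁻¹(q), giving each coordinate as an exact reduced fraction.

p = (2, 2, -2)

T1 = [5/13 0 -12/13 0; 0 1 0 0; 12/13 0 5/13 0; 0 0 0 1]
T2·T1 = [5/13 0 -12/13 0; -144/169 -5/13 -60/169 0; -60/169 12/13 -25/169 0; 0 0 0 1]
T3·…·T1 = [15/26 0 -18/13 0; -72/169 -5/26 -30/169 0; 60/169 -12/13 25/169 0; 0 0 0 1]
T4·…·T1 = [15/26 0 -18/13 0; -72/169 -5/26 -30/169 0; -84/169 -17/13 -35/169 0; 0 0 0 1]
T5·…·T1 = [-15/26 0 18/13 0; -72/169 -5/26 -30/169 0; -84/169 -17/13 -35/169 0; 0 0 0 1]
det M = 3/4; M⁻¹ = [-10/39 -408/169 60/169 0; 0 14/13 -12/13 0; 8/13 -170/169 25/169 0; 0 0 0 1]
M⁻¹ · (-51/13, -149/169, -540/169)ᵀ = (2, 2, -2)ᵀ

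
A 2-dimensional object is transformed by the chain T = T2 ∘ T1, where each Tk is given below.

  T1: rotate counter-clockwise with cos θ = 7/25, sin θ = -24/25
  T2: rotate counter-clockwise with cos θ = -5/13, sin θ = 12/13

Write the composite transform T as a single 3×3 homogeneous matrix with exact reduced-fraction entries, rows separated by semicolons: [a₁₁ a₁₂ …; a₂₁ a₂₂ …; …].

T = [253/325 -204/325 0; 204/325 253/325 0; 0 0 1]

T1 = [7/25 24/25 0; -24/25 7/25 0; 0 0 1]
T2·T1 = [253/325 -204/325 0; 204/325 253/325 0; 0 0 1]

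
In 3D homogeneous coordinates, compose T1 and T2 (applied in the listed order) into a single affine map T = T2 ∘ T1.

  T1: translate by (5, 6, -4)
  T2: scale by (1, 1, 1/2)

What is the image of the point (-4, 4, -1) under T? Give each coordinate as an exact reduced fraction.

T1 translate by (5, 6, -4): (-4, 4, -1) → (1, 10, -5)
T2 scale by (1, 1, 1/2): (1, 10, -5) → (1, 10, -5/2)

T(p) = (1, 10, -5/2)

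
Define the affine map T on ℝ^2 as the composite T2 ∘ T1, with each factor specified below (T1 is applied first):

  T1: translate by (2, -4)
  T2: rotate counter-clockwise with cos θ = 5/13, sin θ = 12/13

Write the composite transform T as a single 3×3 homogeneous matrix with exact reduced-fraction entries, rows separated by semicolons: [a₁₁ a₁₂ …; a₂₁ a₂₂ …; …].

T = [5/13 -12/13 58/13; 12/13 5/13 4/13; 0 0 1]

T1 = [1 0 2; 0 1 -4; 0 0 1]
T2·T1 = [5/13 -12/13 58/13; 12/13 5/13 4/13; 0 0 1]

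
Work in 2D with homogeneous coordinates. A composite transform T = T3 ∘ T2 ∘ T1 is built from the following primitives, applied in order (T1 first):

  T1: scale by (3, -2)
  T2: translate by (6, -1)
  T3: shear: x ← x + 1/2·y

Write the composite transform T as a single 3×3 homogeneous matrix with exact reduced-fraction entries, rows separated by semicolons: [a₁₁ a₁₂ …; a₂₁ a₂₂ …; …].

T1 = [3 0 0; 0 -2 0; 0 0 1]
T2·T1 = [3 0 6; 0 -2 -1; 0 0 1]
T3·…·T1 = [3 -1 11/2; 0 -2 -1; 0 0 1]

T = [3 -1 11/2; 0 -2 -1; 0 0 1]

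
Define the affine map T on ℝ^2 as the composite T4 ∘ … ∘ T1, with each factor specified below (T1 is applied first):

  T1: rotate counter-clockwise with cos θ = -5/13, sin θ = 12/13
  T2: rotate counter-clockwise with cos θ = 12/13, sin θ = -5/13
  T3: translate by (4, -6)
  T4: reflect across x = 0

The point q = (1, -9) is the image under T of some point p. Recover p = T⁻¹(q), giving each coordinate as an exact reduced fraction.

T1 = [-5/13 -12/13 0; 12/13 -5/13 0; 0 0 1]
T2·T1 = [0 -1 0; 1 0 0; 0 0 1]
T3·…·T1 = [0 -1 4; 1 0 -6; 0 0 1]
T4·…·T1 = [0 1 -4; 1 0 -6; 0 0 1]
det M = -1; M⁻¹ = [0 1 6; 1 0 4; 0 0 1]
M⁻¹ · (1, -9)ᵀ = (-3, 5)ᵀ

p = (-3, 5)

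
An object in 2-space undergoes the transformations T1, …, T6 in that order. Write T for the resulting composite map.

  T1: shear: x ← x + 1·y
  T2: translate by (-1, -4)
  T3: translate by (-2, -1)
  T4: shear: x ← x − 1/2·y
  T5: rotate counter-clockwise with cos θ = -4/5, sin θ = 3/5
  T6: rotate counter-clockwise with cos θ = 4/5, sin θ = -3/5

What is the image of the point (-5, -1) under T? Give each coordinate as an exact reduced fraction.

T1 shear: x ← x + 1·y: (-5, -1) → (-6, -1)
T2 translate by (-1, -4): (-6, -1) → (-7, -5)
T3 translate by (-2, -1): (-7, -5) → (-9, -6)
T4 shear: x ← x − 1/2·y: (-9, -6) → (-6, -6)
T5 rotate counter-clockwise with cos θ = -4/5, sin θ = 3/5: (-6, -6) → (42/5, 6/5)
T6 rotate counter-clockwise with cos θ = 4/5, sin θ = -3/5: (42/5, 6/5) → (186/25, -102/25)

T(p) = (186/25, -102/25)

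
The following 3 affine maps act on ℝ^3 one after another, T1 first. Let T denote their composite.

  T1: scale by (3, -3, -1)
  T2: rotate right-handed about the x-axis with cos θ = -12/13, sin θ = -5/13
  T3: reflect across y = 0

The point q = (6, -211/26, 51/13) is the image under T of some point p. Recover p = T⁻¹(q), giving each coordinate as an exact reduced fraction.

T1 = [3 0 0 0; 0 -3 0 0; 0 0 -1 0; 0 0 0 1]
T2·T1 = [3 0 0 0; 0 36/13 -5/13 0; 0 15/13 12/13 0; 0 0 0 1]
T3·…·T1 = [3 0 0 0; 0 -36/13 5/13 0; 0 15/13 12/13 0; 0 0 0 1]
det M = -9; M⁻¹ = [1/3 0 0 0; 0 -4/13 5/39 0; 0 5/13 12/13 0; 0 0 0 1]
M⁻¹ · (6, -211/26, 51/13)ᵀ = (2, 3, 1/2)ᵀ

p = (2, 3, 1/2)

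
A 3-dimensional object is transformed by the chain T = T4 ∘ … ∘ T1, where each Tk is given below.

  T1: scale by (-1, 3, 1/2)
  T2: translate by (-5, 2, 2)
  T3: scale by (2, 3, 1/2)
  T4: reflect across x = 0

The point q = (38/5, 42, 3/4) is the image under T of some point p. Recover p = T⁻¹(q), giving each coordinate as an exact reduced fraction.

p = (-6/5, 4, -1)

T1 = [-1 0 0 0; 0 3 0 0; 0 0 1/2 0; 0 0 0 1]
T2·T1 = [-1 0 0 -5; 0 3 0 2; 0 0 1/2 2; 0 0 0 1]
T3·…·T1 = [-2 0 0 -10; 0 9 0 6; 0 0 1/4 1; 0 0 0 1]
T4·…·T1 = [2 0 0 10; 0 9 0 6; 0 0 1/4 1; 0 0 0 1]
det M = 9/2; M⁻¹ = [1/2 0 0 -5; 0 1/9 0 -2/3; 0 0 4 -4; 0 0 0 1]
M⁻¹ · (38/5, 42, 3/4)ᵀ = (-6/5, 4, -1)ᵀ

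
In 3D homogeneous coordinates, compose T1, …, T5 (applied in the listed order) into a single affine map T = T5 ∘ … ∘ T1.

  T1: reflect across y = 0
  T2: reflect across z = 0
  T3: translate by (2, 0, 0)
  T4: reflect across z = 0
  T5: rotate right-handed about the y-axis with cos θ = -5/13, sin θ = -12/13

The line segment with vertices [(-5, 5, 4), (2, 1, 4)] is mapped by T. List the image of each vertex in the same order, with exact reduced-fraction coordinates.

image vertices: (-33/13, -5, -56/13), (-68/13, -1, 28/13)

T1 reflect across y = 0: (-5, 5, 4) → (-5, -5, 4); (2, 1, 4) → (2, -1, 4)
T2 reflect across z = 0: (-5, -5, 4) → (-5, -5, -4); (2, -1, 4) → (2, -1, -4)
T3 translate by (2, 0, 0): (-5, -5, -4) → (-3, -5, -4); (2, -1, -4) → (4, -1, -4)
T4 reflect across z = 0: (-3, -5, -4) → (-3, -5, 4); (4, -1, -4) → (4, -1, 4)
T5 rotate right-handed about the y-axis with cos θ = -5/13, sin θ = -12/13: (-3, -5, 4) → (-33/13, -5, -56/13); (4, -1, 4) → (-68/13, -1, 28/13)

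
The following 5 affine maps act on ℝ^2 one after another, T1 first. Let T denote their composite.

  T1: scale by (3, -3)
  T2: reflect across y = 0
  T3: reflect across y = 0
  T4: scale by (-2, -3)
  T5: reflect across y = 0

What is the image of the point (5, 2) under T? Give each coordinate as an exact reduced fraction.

T1 scale by (3, -3): (5, 2) → (15, -6)
T2 reflect across y = 0: (15, -6) → (15, 6)
T3 reflect across y = 0: (15, 6) → (15, -6)
T4 scale by (-2, -3): (15, -6) → (-30, 18)
T5 reflect across y = 0: (-30, 18) → (-30, -18)

T(p) = (-30, -18)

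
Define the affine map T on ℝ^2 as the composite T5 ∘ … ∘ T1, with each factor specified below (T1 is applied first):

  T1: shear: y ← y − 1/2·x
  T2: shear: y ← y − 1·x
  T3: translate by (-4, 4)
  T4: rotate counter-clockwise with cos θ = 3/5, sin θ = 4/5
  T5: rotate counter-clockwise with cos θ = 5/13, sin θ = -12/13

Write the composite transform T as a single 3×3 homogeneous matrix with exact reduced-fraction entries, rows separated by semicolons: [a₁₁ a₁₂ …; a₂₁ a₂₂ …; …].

T = [3/5 16/65 -188/65; -17/10 63/65 316/65; 0 0 1]

T1 = [1 0 0; -1/2 1 0; 0 0 1]
T2·T1 = [1 0 0; -3/2 1 0; 0 0 1]
T3·…·T1 = [1 0 -4; -3/2 1 4; 0 0 1]
T4·…·T1 = [9/5 -4/5 -28/5; -1/10 3/5 -4/5; 0 0 1]
T5·…·T1 = [3/5 16/65 -188/65; -17/10 63/65 316/65; 0 0 1]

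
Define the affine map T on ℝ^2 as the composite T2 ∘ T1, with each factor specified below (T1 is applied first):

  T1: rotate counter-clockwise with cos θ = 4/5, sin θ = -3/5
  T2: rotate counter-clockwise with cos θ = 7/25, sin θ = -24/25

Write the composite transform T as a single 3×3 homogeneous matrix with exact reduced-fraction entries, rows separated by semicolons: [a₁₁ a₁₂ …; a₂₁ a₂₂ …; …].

T = [-44/125 117/125 0; -117/125 -44/125 0; 0 0 1]

T1 = [4/5 3/5 0; -3/5 4/5 0; 0 0 1]
T2·T1 = [-44/125 117/125 0; -117/125 -44/125 0; 0 0 1]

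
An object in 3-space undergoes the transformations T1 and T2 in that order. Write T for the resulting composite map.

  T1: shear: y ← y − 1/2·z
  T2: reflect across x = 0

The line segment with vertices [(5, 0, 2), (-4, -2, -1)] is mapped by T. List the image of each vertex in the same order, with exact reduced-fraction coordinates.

image vertices: (-5, -1, 2), (4, -3/2, -1)

T1 shear: y ← y − 1/2·z: (5, 0, 2) → (5, -1, 2); (-4, -2, -1) → (-4, -3/2, -1)
T2 reflect across x = 0: (5, -1, 2) → (-5, -1, 2); (-4, -3/2, -1) → (4, -3/2, -1)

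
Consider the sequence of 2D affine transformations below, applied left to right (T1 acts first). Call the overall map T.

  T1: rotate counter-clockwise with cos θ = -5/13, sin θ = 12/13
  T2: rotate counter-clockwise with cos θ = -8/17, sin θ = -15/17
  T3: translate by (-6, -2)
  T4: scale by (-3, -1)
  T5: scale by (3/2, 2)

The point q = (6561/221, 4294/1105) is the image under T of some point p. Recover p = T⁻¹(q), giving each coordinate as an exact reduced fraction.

p = (-3/5, 0)

T1 = [-5/13 -12/13 0; 12/13 -5/13 0; 0 0 1]
T2·T1 = [220/221 21/221 0; -21/221 220/221 0; 0 0 1]
T3·…·T1 = [220/221 21/221 -6; -21/221 220/221 -2; 0 0 1]
T4·…·T1 = [-660/221 -63/221 18; 21/221 -220/221 2; 0 0 1]
T5·…·T1 = [-990/221 -189/442 27; 42/221 -440/221 4; 0 0 1]
det M = 9; M⁻¹ = [-440/1989 21/442 1278/221; -14/663 -110/221 566/221; 0 0 1]
M⁻¹ · (6561/221, 4294/1105)ᵀ = (-3/5, 0)ᵀ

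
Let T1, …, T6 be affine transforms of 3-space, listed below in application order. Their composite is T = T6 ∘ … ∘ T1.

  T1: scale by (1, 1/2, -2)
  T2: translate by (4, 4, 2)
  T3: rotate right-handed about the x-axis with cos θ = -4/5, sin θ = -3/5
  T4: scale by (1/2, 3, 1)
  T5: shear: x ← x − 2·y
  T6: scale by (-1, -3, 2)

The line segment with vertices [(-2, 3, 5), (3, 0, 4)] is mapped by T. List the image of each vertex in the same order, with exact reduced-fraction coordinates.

T1 scale by (1, 1/2, -2): (-2, 3, 5) → (-2, 3/2, -10); (3, 0, 4) → (3, 0, -8)
T2 translate by (4, 4, 2): (-2, 3/2, -10) → (2, 11/2, -8); (3, 0, -8) → (7, 4, -6)
T3 rotate right-handed about the x-axis with cos θ = -4/5, sin θ = -3/5: (2, 11/2, -8) → (2, -46/5, 31/10); (7, 4, -6) → (7, -34/5, 12/5)
T4 scale by (1/2, 3, 1): (2, -46/5, 31/10) → (1, -138/5, 31/10); (7, -34/5, 12/5) → (7/2, -102/5, 12/5)
T5 shear: x ← x − 2·y: (1, -138/5, 31/10) → (281/5, -138/5, 31/10); (7/2, -102/5, 12/5) → (443/10, -102/5, 12/5)
T6 scale by (-1, -3, 2): (281/5, -138/5, 31/10) → (-281/5, 414/5, 31/5); (443/10, -102/5, 12/5) → (-443/10, 306/5, 24/5)

image vertices: (-281/5, 414/5, 31/5), (-443/10, 306/5, 24/5)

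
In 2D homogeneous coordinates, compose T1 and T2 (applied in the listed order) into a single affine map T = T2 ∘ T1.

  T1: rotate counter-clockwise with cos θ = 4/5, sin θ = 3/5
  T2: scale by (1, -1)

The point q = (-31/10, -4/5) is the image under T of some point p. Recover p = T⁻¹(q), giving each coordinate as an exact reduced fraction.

p = (-2, 5/2)

T1 = [4/5 -3/5 0; 3/5 4/5 0; 0 0 1]
T2·T1 = [4/5 -3/5 0; -3/5 -4/5 0; 0 0 1]
det M = -1; M⁻¹ = [4/5 -3/5 0; -3/5 -4/5 0; 0 0 1]
M⁻¹ · (-31/10, -4/5)ᵀ = (-2, 5/2)ᵀ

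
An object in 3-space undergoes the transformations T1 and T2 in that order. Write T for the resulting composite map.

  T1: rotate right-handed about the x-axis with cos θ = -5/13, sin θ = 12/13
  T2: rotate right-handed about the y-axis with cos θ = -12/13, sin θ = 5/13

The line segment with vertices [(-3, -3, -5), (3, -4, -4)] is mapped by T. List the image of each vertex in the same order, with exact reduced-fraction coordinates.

T1 rotate right-handed about the x-axis with cos θ = -5/13, sin θ = 12/13: (-3, -3, -5) → (-3, 75/13, -11/13); (3, -4, -4) → (3, 68/13, -28/13)
T2 rotate right-handed about the y-axis with cos θ = -12/13, sin θ = 5/13: (-3, 75/13, -11/13) → (413/169, 75/13, 327/169); (3, 68/13, -28/13) → (-608/169, 68/13, 141/169)

image vertices: (413/169, 75/13, 327/169), (-608/169, 68/13, 141/169)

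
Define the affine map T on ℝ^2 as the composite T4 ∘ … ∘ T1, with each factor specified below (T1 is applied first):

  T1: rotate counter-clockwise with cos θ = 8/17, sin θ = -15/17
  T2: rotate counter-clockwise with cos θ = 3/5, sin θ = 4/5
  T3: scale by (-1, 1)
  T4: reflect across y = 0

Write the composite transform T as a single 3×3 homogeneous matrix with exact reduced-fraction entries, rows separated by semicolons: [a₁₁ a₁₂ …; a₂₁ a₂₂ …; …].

T = [-84/85 -13/85 0; 13/85 -84/85 0; 0 0 1]

T1 = [8/17 15/17 0; -15/17 8/17 0; 0 0 1]
T2·T1 = [84/85 13/85 0; -13/85 84/85 0; 0 0 1]
T3·…·T1 = [-84/85 -13/85 0; -13/85 84/85 0; 0 0 1]
T4·…·T1 = [-84/85 -13/85 0; 13/85 -84/85 0; 0 0 1]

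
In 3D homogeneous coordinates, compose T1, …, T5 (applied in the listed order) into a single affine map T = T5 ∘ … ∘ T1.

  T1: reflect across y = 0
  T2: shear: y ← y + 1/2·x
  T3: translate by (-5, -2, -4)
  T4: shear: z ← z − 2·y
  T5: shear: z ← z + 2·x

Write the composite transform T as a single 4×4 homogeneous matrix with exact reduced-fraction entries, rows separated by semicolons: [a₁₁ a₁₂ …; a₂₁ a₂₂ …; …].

T = [1 0 0 -5; 1/2 -1 0 -2; 1 2 1 -10; 0 0 0 1]

T1 = [1 0 0 0; 0 -1 0 0; 0 0 1 0; 0 0 0 1]
T2·T1 = [1 0 0 0; 1/2 -1 0 0; 0 0 1 0; 0 0 0 1]
T3·…·T1 = [1 0 0 -5; 1/2 -1 0 -2; 0 0 1 -4; 0 0 0 1]
T4·…·T1 = [1 0 0 -5; 1/2 -1 0 -2; -1 2 1 0; 0 0 0 1]
T5·…·T1 = [1 0 0 -5; 1/2 -1 0 -2; 1 2 1 -10; 0 0 0 1]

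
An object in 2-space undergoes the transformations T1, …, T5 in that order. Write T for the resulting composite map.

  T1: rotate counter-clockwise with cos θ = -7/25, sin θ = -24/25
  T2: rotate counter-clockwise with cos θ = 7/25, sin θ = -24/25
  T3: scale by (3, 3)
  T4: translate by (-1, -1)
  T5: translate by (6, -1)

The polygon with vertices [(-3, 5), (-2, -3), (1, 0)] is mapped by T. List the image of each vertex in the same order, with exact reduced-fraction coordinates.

image vertices: (14, -17), (11, 7), (2, -2)

T1 rotate counter-clockwise with cos θ = -7/25, sin θ = -24/25: (-3, 5) → (141/25, 37/25); (-2, -3) → (-58/25, 69/25); (1, 0) → (-7/25, -24/25)
T2 rotate counter-clockwise with cos θ = 7/25, sin θ = -24/25: (141/25, 37/25) → (3, -5); (-58/25, 69/25) → (2, 3); (-7/25, -24/25) → (-1, 0)
T3 scale by (3, 3): (3, -5) → (9, -15); (2, 3) → (6, 9); (-1, 0) → (-3, 0)
T4 translate by (-1, -1): (9, -15) → (8, -16); (6, 9) → (5, 8); (-3, 0) → (-4, -1)
T5 translate by (6, -1): (8, -16) → (14, -17); (5, 8) → (11, 7); (-4, -1) → (2, -2)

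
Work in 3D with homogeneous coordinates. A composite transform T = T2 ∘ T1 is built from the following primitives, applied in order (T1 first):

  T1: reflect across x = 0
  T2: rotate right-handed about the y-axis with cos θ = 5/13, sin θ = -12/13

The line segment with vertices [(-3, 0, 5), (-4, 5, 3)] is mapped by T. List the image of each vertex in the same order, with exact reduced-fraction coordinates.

T1 reflect across x = 0: (-3, 0, 5) → (3, 0, 5); (-4, 5, 3) → (4, 5, 3)
T2 rotate right-handed about the y-axis with cos θ = 5/13, sin θ = -12/13: (3, 0, 5) → (-45/13, 0, 61/13); (4, 5, 3) → (-16/13, 5, 63/13)

image vertices: (-45/13, 0, 61/13), (-16/13, 5, 63/13)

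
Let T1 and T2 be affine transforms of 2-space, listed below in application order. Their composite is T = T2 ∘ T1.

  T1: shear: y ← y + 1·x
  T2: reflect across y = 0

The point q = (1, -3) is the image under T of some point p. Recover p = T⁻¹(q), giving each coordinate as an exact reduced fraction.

p = (1, 2)

T1 = [1 0 0; 1 1 0; 0 0 1]
T2·T1 = [1 0 0; -1 -1 0; 0 0 1]
det M = -1; M⁻¹ = [1 0 0; -1 -1 0; 0 0 1]
M⁻¹ · (1, -3)ᵀ = (1, 2)ᵀ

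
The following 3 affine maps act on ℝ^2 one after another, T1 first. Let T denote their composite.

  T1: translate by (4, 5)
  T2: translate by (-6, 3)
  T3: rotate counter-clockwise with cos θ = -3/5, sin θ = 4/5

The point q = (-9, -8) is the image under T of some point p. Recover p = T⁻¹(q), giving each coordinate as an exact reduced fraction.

T1 = [1 0 4; 0 1 5; 0 0 1]
T2·T1 = [1 0 -2; 0 1 8; 0 0 1]
T3·…·T1 = [-3/5 -4/5 -26/5; 4/5 -3/5 -32/5; 0 0 1]
det M = 1; M⁻¹ = [-3/5 4/5 2; -4/5 -3/5 -8; 0 0 1]
M⁻¹ · (-9, -8)ᵀ = (1, 4)ᵀ

p = (1, 4)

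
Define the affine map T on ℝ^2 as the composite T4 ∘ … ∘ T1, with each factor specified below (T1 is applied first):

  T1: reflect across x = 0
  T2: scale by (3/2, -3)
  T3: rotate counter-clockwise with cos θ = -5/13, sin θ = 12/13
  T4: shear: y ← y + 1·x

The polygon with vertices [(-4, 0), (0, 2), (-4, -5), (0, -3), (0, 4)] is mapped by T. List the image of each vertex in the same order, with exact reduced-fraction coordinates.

T1 reflect across x = 0: (-4, 0) → (4, 0); (0, 2) → (0, 2); (-4, -5) → (4, -5); (0, -3) → (0, -3); (0, 4) → (0, 4)
T2 scale by (3/2, -3): (4, 0) → (6, 0); (0, 2) → (0, -6); (4, -5) → (6, 15); (0, -3) → (0, 9); (0, 4) → (0, -12)
T3 rotate counter-clockwise with cos θ = -5/13, sin θ = 12/13: (6, 0) → (-30/13, 72/13); (0, -6) → (72/13, 30/13); (6, 15) → (-210/13, -3/13); (0, 9) → (-108/13, -45/13); (0, -12) → (144/13, 60/13)
T4 shear: y ← y + 1·x: (-30/13, 72/13) → (-30/13, 42/13); (72/13, 30/13) → (72/13, 102/13); (-210/13, -3/13) → (-210/13, -213/13); (-108/13, -45/13) → (-108/13, -153/13); (144/13, 60/13) → (144/13, 204/13)

image vertices: (-30/13, 42/13), (72/13, 102/13), (-210/13, -213/13), (-108/13, -153/13), (144/13, 204/13)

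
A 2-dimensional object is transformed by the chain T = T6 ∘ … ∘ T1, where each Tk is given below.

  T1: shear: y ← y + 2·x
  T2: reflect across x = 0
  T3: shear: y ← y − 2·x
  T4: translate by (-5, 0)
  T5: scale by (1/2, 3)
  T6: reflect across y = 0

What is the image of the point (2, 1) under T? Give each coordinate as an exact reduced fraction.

T(p) = (-7/2, -27)

T1 shear: y ← y + 2·x: (2, 1) → (2, 5)
T2 reflect across x = 0: (2, 5) → (-2, 5)
T3 shear: y ← y − 2·x: (-2, 5) → (-2, 9)
T4 translate by (-5, 0): (-2, 9) → (-7, 9)
T5 scale by (1/2, 3): (-7, 9) → (-7/2, 27)
T6 reflect across y = 0: (-7/2, 27) → (-7/2, -27)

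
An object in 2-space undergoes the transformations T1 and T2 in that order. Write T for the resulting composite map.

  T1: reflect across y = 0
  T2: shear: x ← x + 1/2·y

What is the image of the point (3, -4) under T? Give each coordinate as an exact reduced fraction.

T1 reflect across y = 0: (3, -4) → (3, 4)
T2 shear: x ← x + 1/2·y: (3, 4) → (5, 4)

T(p) = (5, 4)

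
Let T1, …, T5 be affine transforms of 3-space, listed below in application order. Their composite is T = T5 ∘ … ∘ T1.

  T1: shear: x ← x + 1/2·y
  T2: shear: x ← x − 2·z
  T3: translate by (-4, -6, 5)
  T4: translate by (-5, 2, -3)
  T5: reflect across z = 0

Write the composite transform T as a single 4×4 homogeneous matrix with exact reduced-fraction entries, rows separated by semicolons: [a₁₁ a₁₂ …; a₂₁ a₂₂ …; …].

T = [1 1/2 -2 -9; 0 1 0 -4; 0 0 -1 -2; 0 0 0 1]

T1 = [1 1/2 0 0; 0 1 0 0; 0 0 1 0; 0 0 0 1]
T2·T1 = [1 1/2 -2 0; 0 1 0 0; 0 0 1 0; 0 0 0 1]
T3·…·T1 = [1 1/2 -2 -4; 0 1 0 -6; 0 0 1 5; 0 0 0 1]
T4·…·T1 = [1 1/2 -2 -9; 0 1 0 -4; 0 0 1 2; 0 0 0 1]
T5·…·T1 = [1 1/2 -2 -9; 0 1 0 -4; 0 0 -1 -2; 0 0 0 1]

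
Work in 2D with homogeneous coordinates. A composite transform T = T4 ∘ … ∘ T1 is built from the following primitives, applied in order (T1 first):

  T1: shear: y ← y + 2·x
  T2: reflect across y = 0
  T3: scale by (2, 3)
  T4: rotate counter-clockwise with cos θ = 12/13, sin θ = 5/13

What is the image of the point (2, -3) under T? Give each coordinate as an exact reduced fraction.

T1 shear: y ← y + 2·x: (2, -3) → (2, 1)
T2 reflect across y = 0: (2, 1) → (2, -1)
T3 scale by (2, 3): (2, -1) → (4, -3)
T4 rotate counter-clockwise with cos θ = 12/13, sin θ = 5/13: (4, -3) → (63/13, -16/13)

T(p) = (63/13, -16/13)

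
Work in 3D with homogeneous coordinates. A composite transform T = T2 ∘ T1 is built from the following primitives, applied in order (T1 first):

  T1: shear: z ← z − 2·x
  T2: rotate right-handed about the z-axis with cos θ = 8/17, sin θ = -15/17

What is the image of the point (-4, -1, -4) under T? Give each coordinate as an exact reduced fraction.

T(p) = (-47/17, 52/17, 4)

T1 shear: z ← z − 2·x: (-4, -1, -4) → (-4, -1, 4)
T2 rotate right-handed about the z-axis with cos θ = 8/17, sin θ = -15/17: (-4, -1, 4) → (-47/17, 52/17, 4)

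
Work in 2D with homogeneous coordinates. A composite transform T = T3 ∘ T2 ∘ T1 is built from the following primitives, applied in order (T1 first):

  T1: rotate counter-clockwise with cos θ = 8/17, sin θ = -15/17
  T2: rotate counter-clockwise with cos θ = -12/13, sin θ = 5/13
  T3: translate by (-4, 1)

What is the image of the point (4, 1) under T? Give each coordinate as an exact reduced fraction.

T1 rotate counter-clockwise with cos θ = 8/17, sin θ = -15/17: (4, 1) → (47/17, -52/17)
T2 rotate counter-clockwise with cos θ = -12/13, sin θ = 5/13: (47/17, -52/17) → (-304/221, 859/221)
T3 translate by (-4, 1): (-304/221, 859/221) → (-1188/221, 1080/221)

T(p) = (-1188/221, 1080/221)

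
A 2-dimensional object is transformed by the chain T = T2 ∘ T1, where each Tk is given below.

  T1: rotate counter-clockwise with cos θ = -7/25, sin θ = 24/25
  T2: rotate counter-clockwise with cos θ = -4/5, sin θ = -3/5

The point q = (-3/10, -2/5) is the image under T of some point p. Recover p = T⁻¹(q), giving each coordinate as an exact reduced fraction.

p = (0, -1/2)

T1 = [-7/25 -24/25 0; 24/25 -7/25 0; 0 0 1]
T2·T1 = [4/5 3/5 0; -3/5 4/5 0; 0 0 1]
det M = 1; M⁻¹ = [4/5 -3/5 0; 3/5 4/5 0; 0 0 1]
M⁻¹ · (-3/10, -2/5)ᵀ = (0, -1/2)ᵀ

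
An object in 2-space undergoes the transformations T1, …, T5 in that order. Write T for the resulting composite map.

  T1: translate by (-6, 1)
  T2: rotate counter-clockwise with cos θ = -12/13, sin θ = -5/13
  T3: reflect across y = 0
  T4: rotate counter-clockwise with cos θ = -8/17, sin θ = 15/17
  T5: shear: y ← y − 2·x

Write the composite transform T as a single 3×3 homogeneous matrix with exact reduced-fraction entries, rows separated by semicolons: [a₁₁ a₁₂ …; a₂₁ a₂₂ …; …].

T = [21/221 -220/221 -346/221; -262/221 419/221 1991/221; 0 0 1]

T1 = [1 0 -6; 0 1 1; 0 0 1]
T2·T1 = [-12/13 5/13 77/13; -5/13 -12/13 18/13; 0 0 1]
T3·…·T1 = [-12/13 5/13 77/13; 5/13 12/13 -18/13; 0 0 1]
T4·…·T1 = [21/221 -220/221 -346/221; -220/221 -21/221 1299/221; 0 0 1]
T5·…·T1 = [21/221 -220/221 -346/221; -262/221 419/221 1991/221; 0 0 1]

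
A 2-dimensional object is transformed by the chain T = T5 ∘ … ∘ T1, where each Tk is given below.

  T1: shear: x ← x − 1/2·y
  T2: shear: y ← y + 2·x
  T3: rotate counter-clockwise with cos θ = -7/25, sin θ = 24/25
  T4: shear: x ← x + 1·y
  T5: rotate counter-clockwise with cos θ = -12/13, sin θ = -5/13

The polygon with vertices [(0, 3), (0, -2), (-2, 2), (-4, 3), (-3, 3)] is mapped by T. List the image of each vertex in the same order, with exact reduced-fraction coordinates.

T1 shear: x ← x − 1/2·y: (0, 3) → (-3/2, 3); (0, -2) → (1, -2); (-2, 2) → (-3, 2); (-4, 3) → (-11/2, 3); (-3, 3) → (-9/2, 3)
T2 shear: y ← y + 2·x: (-3/2, 3) → (-3/2, 0); (1, -2) → (1, 0); (-3, 2) → (-3, -4); (-11/2, 3) → (-11/2, -8); (-9/2, 3) → (-9/2, -6)
T3 rotate counter-clockwise with cos θ = -7/25, sin θ = 24/25: (-3/2, 0) → (21/50, -36/25); (1, 0) → (-7/25, 24/25); (-3, -4) → (117/25, -44/25); (-11/2, -8) → (461/50, -76/25); (-9/2, -6) → (351/50, -66/25)
T4 shear: x ← x + 1·y: (21/50, -36/25) → (-51/50, -36/25); (-7/25, 24/25) → (17/25, 24/25); (117/25, -44/25) → (73/25, -44/25); (461/50, -76/25) → (309/50, -76/25); (351/50, -66/25) → (219/50, -66/25)
T5 rotate counter-clockwise with cos θ = -12/13, sin θ = -5/13: (-51/50, -36/25) → (126/325, 1119/650); (17/25, 24/25) → (-84/325, -373/325); (73/25, -44/25) → (-1096/325, 163/325); (309/50, -76/25) → (-2234/325, 279/650); (219/50, -66/25) → (-1644/325, 489/650)

image vertices: (126/325, 1119/650), (-84/325, -373/325), (-1096/325, 163/325), (-2234/325, 279/650), (-1644/325, 489/650)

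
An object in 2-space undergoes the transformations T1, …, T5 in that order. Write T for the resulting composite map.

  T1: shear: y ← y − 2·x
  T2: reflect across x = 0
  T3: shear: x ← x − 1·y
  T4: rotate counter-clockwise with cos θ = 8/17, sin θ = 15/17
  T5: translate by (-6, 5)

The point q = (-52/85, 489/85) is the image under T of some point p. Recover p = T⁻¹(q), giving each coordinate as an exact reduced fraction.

T1 = [1 0 0; -2 1 0; 0 0 1]
T2·T1 = [-1 0 0; -2 1 0; 0 0 1]
T3·…·T1 = [1 -1 0; -2 1 0; 0 0 1]
T4·…·T1 = [38/17 -23/17 0; -1/17 -7/17 0; 0 0 1]
T5·…·T1 = [38/17 -23/17 -6; -1/17 -7/17 5; 0 0 1]
det M = -1; M⁻¹ = [7/17 -23/17 157/17; -1/17 -38/17 184/17; 0 0 1]
M⁻¹ · (-52/85, 489/85)ᵀ = (6/5, -2)ᵀ

p = (6/5, -2)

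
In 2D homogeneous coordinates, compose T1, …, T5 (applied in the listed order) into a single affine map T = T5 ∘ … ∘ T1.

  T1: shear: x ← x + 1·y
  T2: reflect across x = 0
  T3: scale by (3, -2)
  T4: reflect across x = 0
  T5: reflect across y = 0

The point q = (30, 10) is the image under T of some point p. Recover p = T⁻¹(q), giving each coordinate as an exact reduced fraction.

p = (5, 5)

T1 = [1 1 0; 0 1 0; 0 0 1]
T2·T1 = [-1 -1 0; 0 1 0; 0 0 1]
T3·…·T1 = [-3 -3 0; 0 -2 0; 0 0 1]
T4·…·T1 = [3 3 0; 0 -2 0; 0 0 1]
T5·…·T1 = [3 3 0; 0 2 0; 0 0 1]
det M = 6; M⁻¹ = [1/3 -1/2 0; 0 1/2 0; 0 0 1]
M⁻¹ · (30, 10)ᵀ = (5, 5)ᵀ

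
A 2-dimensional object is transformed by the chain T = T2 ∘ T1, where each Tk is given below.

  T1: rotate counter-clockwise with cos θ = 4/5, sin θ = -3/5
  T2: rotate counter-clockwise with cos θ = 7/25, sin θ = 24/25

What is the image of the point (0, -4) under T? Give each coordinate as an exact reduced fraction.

T(p) = (12/5, -16/5)

T1 rotate counter-clockwise with cos θ = 4/5, sin θ = -3/5: (0, -4) → (-12/5, -16/5)
T2 rotate counter-clockwise with cos θ = 7/25, sin θ = 24/25: (-12/5, -16/5) → (12/5, -16/5)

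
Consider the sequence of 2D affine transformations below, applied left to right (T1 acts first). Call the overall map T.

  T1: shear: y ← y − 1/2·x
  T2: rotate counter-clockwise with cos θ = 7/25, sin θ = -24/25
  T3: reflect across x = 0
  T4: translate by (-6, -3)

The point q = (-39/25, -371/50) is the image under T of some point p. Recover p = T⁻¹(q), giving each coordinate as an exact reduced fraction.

T1 = [1 0 0; -1/2 1 0; 0 0 1]
T2·T1 = [-1/5 24/25 0; -11/10 7/25 0; 0 0 1]
T3·…·T1 = [1/5 -24/25 0; -11/10 7/25 0; 0 0 1]
T4·…·T1 = [1/5 -24/25 -6; -11/10 7/25 -3; 0 0 1]
det M = -1; M⁻¹ = [-7/25 -24/25 -114/25; -11/10 -1/5 -36/5; 0 0 1]
M⁻¹ · (-39/25, -371/50)ᵀ = (3, -4)ᵀ

p = (3, -4)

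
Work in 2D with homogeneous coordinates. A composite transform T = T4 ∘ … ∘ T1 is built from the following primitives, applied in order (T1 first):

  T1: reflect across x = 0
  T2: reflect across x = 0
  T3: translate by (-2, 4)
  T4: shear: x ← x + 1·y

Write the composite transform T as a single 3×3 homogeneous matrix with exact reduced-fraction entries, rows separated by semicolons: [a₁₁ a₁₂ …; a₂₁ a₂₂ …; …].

T1 = [-1 0 0; 0 1 0; 0 0 1]
T2·T1 = [1 0 0; 0 1 0; 0 0 1]
T3·…·T1 = [1 0 -2; 0 1 4; 0 0 1]
T4·…·T1 = [1 1 2; 0 1 4; 0 0 1]

T = [1 1 2; 0 1 4; 0 0 1]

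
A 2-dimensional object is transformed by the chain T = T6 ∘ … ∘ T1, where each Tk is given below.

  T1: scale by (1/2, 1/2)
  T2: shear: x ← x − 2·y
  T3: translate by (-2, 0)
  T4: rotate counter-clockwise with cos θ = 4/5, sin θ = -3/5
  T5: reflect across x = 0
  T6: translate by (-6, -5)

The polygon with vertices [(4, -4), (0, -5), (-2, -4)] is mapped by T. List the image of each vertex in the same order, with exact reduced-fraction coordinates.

image vertices: (-8, -9), (-69/10, -44/5), (-28/5, -36/5)

T1 scale by (1/2, 1/2): (4, -4) → (2, -2); (0, -5) → (0, -5/2); (-2, -4) → (-1, -2)
T2 shear: x ← x − 2·y: (2, -2) → (6, -2); (0, -5/2) → (5, -5/2); (-1, -2) → (3, -2)
T3 translate by (-2, 0): (6, -2) → (4, -2); (5, -5/2) → (3, -5/2); (3, -2) → (1, -2)
T4 rotate counter-clockwise with cos θ = 4/5, sin θ = -3/5: (4, -2) → (2, -4); (3, -5/2) → (9/10, -19/5); (1, -2) → (-2/5, -11/5)
T5 reflect across x = 0: (2, -4) → (-2, -4); (9/10, -19/5) → (-9/10, -19/5); (-2/5, -11/5) → (2/5, -11/5)
T6 translate by (-6, -5): (-2, -4) → (-8, -9); (-9/10, -19/5) → (-69/10, -44/5); (2/5, -11/5) → (-28/5, -36/5)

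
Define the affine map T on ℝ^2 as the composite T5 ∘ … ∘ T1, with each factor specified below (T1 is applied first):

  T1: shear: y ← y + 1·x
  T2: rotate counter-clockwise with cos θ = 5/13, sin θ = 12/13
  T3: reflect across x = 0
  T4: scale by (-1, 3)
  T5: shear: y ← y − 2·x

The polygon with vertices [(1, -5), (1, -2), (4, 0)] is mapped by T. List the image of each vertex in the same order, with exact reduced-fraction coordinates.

T1 shear: y ← y + 1·x: (1, -5) → (1, -4); (1, -2) → (1, -1); (4, 0) → (4, 4)
T2 rotate counter-clockwise with cos θ = 5/13, sin θ = 12/13: (1, -4) → (53/13, -8/13); (1, -1) → (17/13, 7/13); (4, 4) → (-28/13, 68/13)
T3 reflect across x = 0: (53/13, -8/13) → (-53/13, -8/13); (17/13, 7/13) → (-17/13, 7/13); (-28/13, 68/13) → (28/13, 68/13)
T4 scale by (-1, 3): (-53/13, -8/13) → (53/13, -24/13); (-17/13, 7/13) → (17/13, 21/13); (28/13, 68/13) → (-28/13, 204/13)
T5 shear: y ← y − 2·x: (53/13, -24/13) → (53/13, -10); (17/13, 21/13) → (17/13, -1); (-28/13, 204/13) → (-28/13, 20)

image vertices: (53/13, -10), (17/13, -1), (-28/13, 20)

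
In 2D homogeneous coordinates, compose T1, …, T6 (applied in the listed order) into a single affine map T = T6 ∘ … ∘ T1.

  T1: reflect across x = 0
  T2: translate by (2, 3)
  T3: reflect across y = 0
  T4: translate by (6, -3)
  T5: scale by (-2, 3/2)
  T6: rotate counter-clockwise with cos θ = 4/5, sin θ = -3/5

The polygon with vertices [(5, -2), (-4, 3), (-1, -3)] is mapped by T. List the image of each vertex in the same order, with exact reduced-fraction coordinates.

T1 reflect across x = 0: (5, -2) → (-5, -2); (-4, 3) → (4, 3); (-1, -3) → (1, -3)
T2 translate by (2, 3): (-5, -2) → (-3, 1); (4, 3) → (6, 6); (1, -3) → (3, 0)
T3 reflect across y = 0: (-3, 1) → (-3, -1); (6, 6) → (6, -6); (3, 0) → (3, 0)
T4 translate by (6, -3): (-3, -1) → (3, -4); (6, -6) → (12, -9); (3, 0) → (9, -3)
T5 scale by (-2, 3/2): (3, -4) → (-6, -6); (12, -9) → (-24, -27/2); (9, -3) → (-18, -9/2)
T6 rotate counter-clockwise with cos θ = 4/5, sin θ = -3/5: (-6, -6) → (-42/5, -6/5); (-24, -27/2) → (-273/10, 18/5); (-18, -9/2) → (-171/10, 36/5)

image vertices: (-42/5, -6/5), (-273/10, 18/5), (-171/10, 36/5)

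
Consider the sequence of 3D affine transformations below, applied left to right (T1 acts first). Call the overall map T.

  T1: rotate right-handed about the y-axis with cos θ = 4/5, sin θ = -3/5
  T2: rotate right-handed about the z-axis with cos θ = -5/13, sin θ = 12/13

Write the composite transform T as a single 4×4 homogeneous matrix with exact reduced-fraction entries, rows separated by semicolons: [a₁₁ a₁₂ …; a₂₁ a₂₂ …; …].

T = [-4/13 -12/13 3/13 0; 48/65 -5/13 -36/65 0; 3/5 0 4/5 0; 0 0 0 1]

T1 = [4/5 0 -3/5 0; 0 1 0 0; 3/5 0 4/5 0; 0 0 0 1]
T2·T1 = [-4/13 -12/13 3/13 0; 48/65 -5/13 -36/65 0; 3/5 0 4/5 0; 0 0 0 1]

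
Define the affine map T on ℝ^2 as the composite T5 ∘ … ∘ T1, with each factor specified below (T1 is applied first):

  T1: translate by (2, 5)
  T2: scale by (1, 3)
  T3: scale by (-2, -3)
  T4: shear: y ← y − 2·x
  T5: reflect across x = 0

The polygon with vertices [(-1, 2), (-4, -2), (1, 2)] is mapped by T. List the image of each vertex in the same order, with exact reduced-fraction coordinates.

T1 translate by (2, 5): (-1, 2) → (1, 7); (-4, -2) → (-2, 3); (1, 2) → (3, 7)
T2 scale by (1, 3): (1, 7) → (1, 21); (-2, 3) → (-2, 9); (3, 7) → (3, 21)
T3 scale by (-2, -3): (1, 21) → (-2, -63); (-2, 9) → (4, -27); (3, 21) → (-6, -63)
T4 shear: y ← y − 2·x: (-2, -63) → (-2, -59); (4, -27) → (4, -35); (-6, -63) → (-6, -51)
T5 reflect across x = 0: (-2, -59) → (2, -59); (4, -35) → (-4, -35); (-6, -51) → (6, -51)

image vertices: (2, -59), (-4, -35), (6, -51)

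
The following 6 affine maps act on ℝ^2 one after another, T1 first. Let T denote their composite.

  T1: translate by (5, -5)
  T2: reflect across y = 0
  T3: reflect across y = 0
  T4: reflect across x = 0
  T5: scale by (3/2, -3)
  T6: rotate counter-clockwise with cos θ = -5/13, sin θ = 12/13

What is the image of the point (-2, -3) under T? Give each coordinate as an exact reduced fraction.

T(p) = (-531/26, -174/13)

T1 translate by (5, -5): (-2, -3) → (3, -8)
T2 reflect across y = 0: (3, -8) → (3, 8)
T3 reflect across y = 0: (3, 8) → (3, -8)
T4 reflect across x = 0: (3, -8) → (-3, -8)
T5 scale by (3/2, -3): (-3, -8) → (-9/2, 24)
T6 rotate counter-clockwise with cos θ = -5/13, sin θ = 12/13: (-9/2, 24) → (-531/26, -174/13)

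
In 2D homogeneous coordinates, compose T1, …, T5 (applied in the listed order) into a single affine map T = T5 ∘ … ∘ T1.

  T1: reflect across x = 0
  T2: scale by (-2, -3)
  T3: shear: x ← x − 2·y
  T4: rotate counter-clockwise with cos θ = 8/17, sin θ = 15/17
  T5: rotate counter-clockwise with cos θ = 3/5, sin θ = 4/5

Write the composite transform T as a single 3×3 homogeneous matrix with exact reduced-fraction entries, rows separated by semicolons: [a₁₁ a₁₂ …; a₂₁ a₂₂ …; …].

T = [-72/85 3/17 0; 154/85 114/17 0; 0 0 1]

T1 = [-1 0 0; 0 1 0; 0 0 1]
T2·T1 = [2 0 0; 0 -3 0; 0 0 1]
T3·…·T1 = [2 6 0; 0 -3 0; 0 0 1]
T4·…·T1 = [16/17 93/17 0; 30/17 66/17 0; 0 0 1]
T5·…·T1 = [-72/85 3/17 0; 154/85 114/17 0; 0 0 1]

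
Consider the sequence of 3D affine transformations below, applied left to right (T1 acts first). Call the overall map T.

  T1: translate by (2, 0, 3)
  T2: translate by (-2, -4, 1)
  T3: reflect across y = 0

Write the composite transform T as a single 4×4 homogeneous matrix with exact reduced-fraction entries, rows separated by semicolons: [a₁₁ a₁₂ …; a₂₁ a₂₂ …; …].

T1 = [1 0 0 2; 0 1 0 0; 0 0 1 3; 0 0 0 1]
T2·T1 = [1 0 0 0; 0 1 0 -4; 0 0 1 4; 0 0 0 1]
T3·…·T1 = [1 0 0 0; 0 -1 0 4; 0 0 1 4; 0 0 0 1]

T = [1 0 0 0; 0 -1 0 4; 0 0 1 4; 0 0 0 1]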